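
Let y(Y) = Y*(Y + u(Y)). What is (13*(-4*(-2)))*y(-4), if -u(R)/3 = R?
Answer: -3328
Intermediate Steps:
u(R) = -3*R
y(Y) = -2*Y² (y(Y) = Y*(Y - 3*Y) = Y*(-2*Y) = -2*Y²)
(13*(-4*(-2)))*y(-4) = (13*(-4*(-2)))*(-2*(-4)²) = (13*8)*(-2*16) = 104*(-32) = -3328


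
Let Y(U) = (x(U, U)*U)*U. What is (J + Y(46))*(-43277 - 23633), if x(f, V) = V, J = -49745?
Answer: -3184313810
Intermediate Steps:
Y(U) = U³ (Y(U) = (U*U)*U = U²*U = U³)
(J + Y(46))*(-43277 - 23633) = (-49745 + 46³)*(-43277 - 23633) = (-49745 + 97336)*(-66910) = 47591*(-66910) = -3184313810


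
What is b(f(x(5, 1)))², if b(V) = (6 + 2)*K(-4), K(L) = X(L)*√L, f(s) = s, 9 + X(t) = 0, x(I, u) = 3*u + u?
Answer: -20736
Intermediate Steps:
x(I, u) = 4*u
X(t) = -9 (X(t) = -9 + 0 = -9)
K(L) = -9*√L
b(V) = -144*I (b(V) = (6 + 2)*(-18*I) = 8*(-18*I) = -144*I)
b(f(x(5, 1)))² = (-144*I)² = -20736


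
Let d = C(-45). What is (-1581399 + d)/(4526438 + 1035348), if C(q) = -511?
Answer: -790955/2780893 ≈ -0.28442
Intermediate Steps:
d = -511
(-1581399 + d)/(4526438 + 1035348) = (-1581399 - 511)/(4526438 + 1035348) = -1581910/5561786 = -1581910*1/5561786 = -790955/2780893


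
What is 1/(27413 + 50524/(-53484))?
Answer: 13371/366526592 ≈ 3.6480e-5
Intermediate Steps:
1/(27413 + 50524/(-53484)) = 1/(27413 + 50524*(-1/53484)) = 1/(27413 - 12631/13371) = 1/(366526592/13371) = 13371/366526592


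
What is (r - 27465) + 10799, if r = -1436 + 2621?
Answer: -15481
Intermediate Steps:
r = 1185
(r - 27465) + 10799 = (1185 - 27465) + 10799 = -26280 + 10799 = -15481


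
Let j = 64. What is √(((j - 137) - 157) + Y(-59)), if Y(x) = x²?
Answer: √3251 ≈ 57.018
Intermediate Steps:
√(((j - 137) - 157) + Y(-59)) = √(((64 - 137) - 157) + (-59)²) = √((-73 - 157) + 3481) = √(-230 + 3481) = √3251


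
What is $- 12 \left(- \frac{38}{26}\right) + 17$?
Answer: $\frac{449}{13} \approx 34.538$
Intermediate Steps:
$- 12 \left(- \frac{38}{26}\right) + 17 = - 12 \left(\left(-38\right) \frac{1}{26}\right) + 17 = \left(-12\right) \left(- \frac{19}{13}\right) + 17 = \frac{228}{13} + 17 = \frac{449}{13}$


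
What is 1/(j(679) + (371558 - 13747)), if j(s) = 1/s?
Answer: 679/242953670 ≈ 2.7948e-6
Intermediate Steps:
1/(j(679) + (371558 - 13747)) = 1/(1/679 + (371558 - 13747)) = 1/(1/679 + 357811) = 1/(242953670/679) = 679/242953670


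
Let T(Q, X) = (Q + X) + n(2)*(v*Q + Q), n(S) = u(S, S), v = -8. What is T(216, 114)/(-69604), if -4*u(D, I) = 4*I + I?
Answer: -2055/34802 ≈ -0.059048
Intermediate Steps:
u(D, I) = -5*I/4 (u(D, I) = -(4*I + I)/4 = -5*I/4)
n(S) = -5*S/4
T(Q, X) = X + 37*Q/2 (T(Q, X) = (Q + X) + (-5/4*2)*(-8*Q + Q) = (Q + X) - (-35)*Q/2 = (Q + X) + 35*Q/2 = X + 37*Q/2)
T(216, 114)/(-69604) = (114 + (37/2)*216)/(-69604) = (114 + 3996)*(-1/69604) = 4110*(-1/69604) = -2055/34802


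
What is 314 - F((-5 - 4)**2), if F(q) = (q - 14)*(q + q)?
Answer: -10540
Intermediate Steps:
F(q) = 2*q*(-14 + q) (F(q) = (-14 + q)*(2*q) = 2*q*(-14 + q))
314 - F((-5 - 4)**2) = 314 - 2*(-5 - 4)**2*(-14 + (-5 - 4)**2) = 314 - 2*(-9)**2*(-14 + (-9)**2) = 314 - 2*81*(-14 + 81) = 314 - 2*81*67 = 314 - 1*10854 = 314 - 10854 = -10540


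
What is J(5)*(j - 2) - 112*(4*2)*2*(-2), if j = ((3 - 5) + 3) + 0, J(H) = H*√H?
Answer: 3584 - 5*√5 ≈ 3572.8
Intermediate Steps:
J(H) = H^(3/2)
j = 1 (j = (-2 + 3) + 0 = 1 + 0 = 1)
J(5)*(j - 2) - 112*(4*2)*2*(-2) = 5^(3/2)*(1 - 2) - 112*(4*2)*2*(-2) = (5*√5)*(-1) - 112*8*2*(-2) = -5*√5 - 1792*(-2) = -5*√5 - 112*(-32) = -5*√5 + 3584 = 3584 - 5*√5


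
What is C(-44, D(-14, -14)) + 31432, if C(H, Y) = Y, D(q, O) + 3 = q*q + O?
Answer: 31611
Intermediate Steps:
D(q, O) = -3 + O + q² (D(q, O) = -3 + (q*q + O) = -3 + (q² + O) = -3 + (O + q²) = -3 + O + q²)
C(-44, D(-14, -14)) + 31432 = (-3 - 14 + (-14)²) + 31432 = (-3 - 14 + 196) + 31432 = 179 + 31432 = 31611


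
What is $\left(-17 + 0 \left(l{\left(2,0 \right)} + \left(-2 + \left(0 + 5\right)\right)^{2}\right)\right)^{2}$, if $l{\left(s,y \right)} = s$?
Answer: $289$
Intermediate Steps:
$\left(-17 + 0 \left(l{\left(2,0 \right)} + \left(-2 + \left(0 + 5\right)\right)^{2}\right)\right)^{2} = \left(-17 + 0 \left(2 + \left(-2 + \left(0 + 5\right)\right)^{2}\right)\right)^{2} = \left(-17 + 0 \left(2 + \left(-2 + 5\right)^{2}\right)\right)^{2} = \left(-17 + 0 \left(2 + 3^{2}\right)\right)^{2} = \left(-17 + 0 \left(2 + 9\right)\right)^{2} = \left(-17 + 0 \cdot 11\right)^{2} = \left(-17 + 0\right)^{2} = \left(-17\right)^{2} = 289$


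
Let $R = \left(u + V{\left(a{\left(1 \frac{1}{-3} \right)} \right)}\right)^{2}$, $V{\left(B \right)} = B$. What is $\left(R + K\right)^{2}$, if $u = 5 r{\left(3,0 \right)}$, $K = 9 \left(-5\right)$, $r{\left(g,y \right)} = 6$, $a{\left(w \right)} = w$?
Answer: $\frac{56490256}{81} \approx 6.9741 \cdot 10^{5}$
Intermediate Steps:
$K = -45$
$u = 30$ ($u = 5 \cdot 6 = 30$)
$R = \frac{7921}{9}$ ($R = \left(30 + 1 \frac{1}{-3}\right)^{2} = \left(30 + 1 \left(- \frac{1}{3}\right)\right)^{2} = \left(30 - \frac{1}{3}\right)^{2} = \left(\frac{89}{3}\right)^{2} = \frac{7921}{9} \approx 880.11$)
$\left(R + K\right)^{2} = \left(\frac{7921}{9} - 45\right)^{2} = \left(\frac{7516}{9}\right)^{2} = \frac{56490256}{81}$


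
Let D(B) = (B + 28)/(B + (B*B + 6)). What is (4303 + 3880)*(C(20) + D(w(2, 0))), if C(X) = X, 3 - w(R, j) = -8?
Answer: 7634739/46 ≈ 1.6597e+5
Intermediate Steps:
w(R, j) = 11 (w(R, j) = 3 - 1*(-8) = 3 + 8 = 11)
D(B) = (28 + B)/(6 + B + B**2) (D(B) = (28 + B)/(B + (B**2 + 6)) = (28 + B)/(B + (6 + B**2)) = (28 + B)/(6 + B + B**2))
(4303 + 3880)*(C(20) + D(w(2, 0))) = (4303 + 3880)*(20 + (28 + 11)/(6 + 11 + 11**2)) = 8183*(20 + 39/(6 + 11 + 121)) = 8183*(20 + 39/138) = 8183*(20 + (1/138)*39) = 8183*(20 + 13/46) = 8183*(933/46) = 7634739/46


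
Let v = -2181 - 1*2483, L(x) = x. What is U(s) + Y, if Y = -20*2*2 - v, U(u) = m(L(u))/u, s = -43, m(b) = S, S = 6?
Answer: 197106/43 ≈ 4583.9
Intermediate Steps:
m(b) = 6
v = -4664 (v = -2181 - 2483 = -4664)
U(u) = 6/u
Y = 4584 (Y = -20*2*2 - 1*(-4664) = -40*2 + 4664 = -80 + 4664 = 4584)
U(s) + Y = 6/(-43) + 4584 = 6*(-1/43) + 4584 = -6/43 + 4584 = 197106/43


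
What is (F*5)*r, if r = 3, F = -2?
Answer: -30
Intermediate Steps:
(F*5)*r = -2*5*3 = -10*3 = -30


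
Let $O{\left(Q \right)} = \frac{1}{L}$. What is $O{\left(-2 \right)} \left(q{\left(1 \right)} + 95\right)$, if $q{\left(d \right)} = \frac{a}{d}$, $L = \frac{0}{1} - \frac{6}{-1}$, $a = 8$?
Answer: $\frac{103}{6} \approx 17.167$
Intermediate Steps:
$L = 6$ ($L = 0 \cdot 1 - -6 = 0 + 6 = 6$)
$q{\left(d \right)} = \frac{8}{d}$
$O{\left(Q \right)} = \frac{1}{6}$
$O{\left(-2 \right)} \left(q{\left(1 \right)} + 95\right) = \frac{\frac{8}{1} + 95}{6} = \frac{8 \cdot 1 + 95}{6} = \frac{8 + 95}{6} = \frac{1}{6} \cdot 103 = \frac{103}{6}$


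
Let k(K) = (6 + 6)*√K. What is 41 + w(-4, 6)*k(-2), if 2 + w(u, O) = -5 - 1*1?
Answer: 41 - 96*I*√2 ≈ 41.0 - 135.76*I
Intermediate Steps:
w(u, O) = -8 (w(u, O) = -2 + (-5 - 1*1) = -2 + (-5 - 1) = -2 - 6 = -8)
k(K) = 12*√K
41 + w(-4, 6)*k(-2) = 41 - 96*√(-2) = 41 - 96*I*√2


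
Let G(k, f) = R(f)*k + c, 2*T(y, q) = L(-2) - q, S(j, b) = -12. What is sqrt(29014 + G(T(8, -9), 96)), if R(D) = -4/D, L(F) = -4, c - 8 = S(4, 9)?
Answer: 5*sqrt(167097)/12 ≈ 170.32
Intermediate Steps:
c = -4 (c = 8 - 12 = -4)
T(y, q) = -2 - q/2 (T(y, q) = (-4 - q)/2 = -2 - q/2)
G(k, f) = -4 - 4*k/f (G(k, f) = (-4/f)*k - 4 = -4*k/f - 4 = -4 - 4*k/f)
sqrt(29014 + G(T(8, -9), 96)) = sqrt(29014 + (-4 - 4*(-2 - 1/2*(-9))/96)) = sqrt(29014 + (-4 - 4*(-2 + 9/2)*1/96)) = sqrt(29014 + (-4 - 4*5/2*1/96)) = sqrt(29014 + (-4 - 5/48)) = sqrt(29014 - 197/48) = sqrt(1392475/48) = 5*sqrt(167097)/12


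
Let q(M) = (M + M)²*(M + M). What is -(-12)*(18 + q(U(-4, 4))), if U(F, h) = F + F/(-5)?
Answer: -366216/125 ≈ -2929.7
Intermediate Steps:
U(F, h) = 4*F/5 (U(F, h) = F + F*(-⅕) = F - F/5 = 4*F/5)
q(M) = 8*M³ (q(M) = (2*M)²*(2*M) = (4*M²)*(2*M) = 8*M³)
-(-12)*(18 + q(U(-4, 4))) = -(-12)*(18 + 8*((⅘)*(-4))³) = -(-12)*(18 + 8*(-16/5)³) = -(-12)*(18 + 8*(-4096/125)) = -(-12)*(18 - 32768/125) = -(-12)*(-30518)/125 = -1*366216/125 = -366216/125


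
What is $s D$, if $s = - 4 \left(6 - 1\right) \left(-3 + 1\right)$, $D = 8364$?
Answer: $334560$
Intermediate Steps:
$s = 40$ ($s = \left(-4\right) 5 \left(-2\right) = \left(-20\right) \left(-2\right) = 40$)
$s D = 40 \cdot 8364 = 334560$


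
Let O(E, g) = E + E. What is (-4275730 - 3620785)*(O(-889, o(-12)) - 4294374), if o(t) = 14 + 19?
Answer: 33924628710280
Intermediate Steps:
o(t) = 33
O(E, g) = 2*E
(-4275730 - 3620785)*(O(-889, o(-12)) - 4294374) = (-4275730 - 3620785)*(2*(-889) - 4294374) = -7896515*(-1778 - 4294374) = -7896515*(-4296152) = 33924628710280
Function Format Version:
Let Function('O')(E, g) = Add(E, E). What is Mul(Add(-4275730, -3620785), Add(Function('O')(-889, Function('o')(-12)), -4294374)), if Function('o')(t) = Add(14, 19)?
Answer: 33924628710280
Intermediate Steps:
Function('o')(t) = 33
Function('O')(E, g) = Mul(2, E)
Mul(Add(-4275730, -3620785), Add(Function('O')(-889, Function('o')(-12)), -4294374)) = Mul(Add(-4275730, -3620785), Add(Mul(2, -889), -4294374)) = Mul(-7896515, Add(-1778, -4294374)) = Mul(-7896515, -4296152) = 33924628710280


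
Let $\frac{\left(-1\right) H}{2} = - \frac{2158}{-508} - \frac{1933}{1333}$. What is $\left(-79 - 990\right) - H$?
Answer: $- \frac{180024754}{169291} \approx -1063.4$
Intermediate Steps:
$H = - \frac{947325}{169291}$ ($H = - 2 \left(- \frac{2158}{-508} - \frac{1933}{1333}\right) = - 2 \left(\left(-2158\right) \left(- \frac{1}{508}\right) - \frac{1933}{1333}\right) = - 2 \left(\frac{1079}{254} - \frac{1933}{1333}\right) = \left(-2\right) \frac{947325}{338582} = - \frac{947325}{169291} \approx -5.5958$)
$\left(-79 - 990\right) - H = \left(-79 - 990\right) - - \frac{947325}{169291} = -1069 + \frac{947325}{169291} = - \frac{180024754}{169291}$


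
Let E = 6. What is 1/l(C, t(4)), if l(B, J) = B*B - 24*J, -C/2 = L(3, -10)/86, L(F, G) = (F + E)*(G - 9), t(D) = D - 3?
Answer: -1849/15135 ≈ -0.12217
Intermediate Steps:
t(D) = -3 + D
L(F, G) = (-9 + G)*(6 + F) (L(F, G) = (F + 6)*(G - 9) = (6 + F)*(-9 + G) = (-9 + G)*(6 + F))
C = 171/43 (C = -2*(-54 - 9*3 + 6*(-10) + 3*(-10))/86 = -2*(-54 - 27 - 60 - 30)/86 = -(-342)/86 = -2*(-171/86) = 171/43 ≈ 3.9767)
l(B, J) = B**2 - 24*J
1/l(C, t(4)) = 1/((171/43)**2 - 24*(-3 + 4)) = 1/(29241/1849 - 24*1) = 1/(29241/1849 - 24) = 1/(-15135/1849) = -1849/15135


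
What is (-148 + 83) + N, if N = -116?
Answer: -181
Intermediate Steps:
(-148 + 83) + N = (-148 + 83) - 116 = -65 - 116 = -181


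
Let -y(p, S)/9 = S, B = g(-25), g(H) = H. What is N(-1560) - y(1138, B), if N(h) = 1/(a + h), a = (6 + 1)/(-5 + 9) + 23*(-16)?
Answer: -1733629/7705 ≈ -225.00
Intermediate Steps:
B = -25
a = -1465/4 (a = 7/4 - 368 = -1465/4 ≈ -366.25)
y(p, S) = -9*S
N(h) = 1/(-1465/4 + h)
N(-1560) - y(1138, B) = 4/(-1465 + 4*(-1560)) - (-9)*(-25) = 4/(-1465 - 6240) - 1*225 = 4/(-7705) - 225 = 4*(-1/7705) - 225 = -4/7705 - 225 = -1733629/7705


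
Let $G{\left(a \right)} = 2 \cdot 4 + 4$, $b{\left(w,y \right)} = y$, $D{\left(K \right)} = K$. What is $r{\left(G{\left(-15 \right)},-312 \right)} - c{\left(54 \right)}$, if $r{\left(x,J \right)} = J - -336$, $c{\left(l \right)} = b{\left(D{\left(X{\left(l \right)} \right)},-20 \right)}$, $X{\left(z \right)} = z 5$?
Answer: $44$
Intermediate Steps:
$X{\left(z \right)} = 5 z$
$c{\left(l \right)} = -20$
$G{\left(a \right)} = 12$ ($G{\left(a \right)} = 8 + 4 = 12$)
$r{\left(x,J \right)} = 336 + J$ ($r{\left(x,J \right)} = J + 336 = 336 + J$)
$r{\left(G{\left(-15 \right)},-312 \right)} - c{\left(54 \right)} = \left(336 - 312\right) - -20 = 24 + 20 = 44$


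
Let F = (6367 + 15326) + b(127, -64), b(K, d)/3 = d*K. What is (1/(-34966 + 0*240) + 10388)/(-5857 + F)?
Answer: -363226807/298889368 ≈ -1.2153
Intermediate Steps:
b(K, d) = 3*K*d (b(K, d) = 3*(d*K) = 3*(K*d) = 3*K*d)
F = -2691 (F = (6367 + 15326) + 3*127*(-64) = 21693 - 24384 = -2691)
(1/(-34966 + 0*240) + 10388)/(-5857 + F) = (1/(-34966 + 0*240) + 10388)/(-5857 - 2691) = (1/(-34966 + 0) + 10388)/(-8548) = (1/(-34966) + 10388)*(-1/8548) = (-1/34966 + 10388)*(-1/8548) = (363226807/34966)*(-1/8548) = -363226807/298889368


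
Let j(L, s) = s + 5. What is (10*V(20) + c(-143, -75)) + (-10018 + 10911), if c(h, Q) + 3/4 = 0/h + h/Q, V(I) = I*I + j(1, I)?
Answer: 1543247/300 ≈ 5144.2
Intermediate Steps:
j(L, s) = 5 + s
V(I) = 5 + I + I² (V(I) = I*I + (5 + I) = I² + (5 + I) = 5 + I + I²)
c(h, Q) = -¾ + h/Q (c(h, Q) = -¾ + (0/h + h/Q) = -¾ + (0 + h/Q) = -¾ + h/Q)
(10*V(20) + c(-143, -75)) + (-10018 + 10911) = (10*(5 + 20 + 20²) + (-¾ - 143/(-75))) + (-10018 + 10911) = (10*(5 + 20 + 400) + (-¾ - 143*(-1/75))) + 893 = (10*425 + (-¾ + 143/75)) + 893 = (4250 + 347/300) + 893 = 1275347/300 + 893 = 1543247/300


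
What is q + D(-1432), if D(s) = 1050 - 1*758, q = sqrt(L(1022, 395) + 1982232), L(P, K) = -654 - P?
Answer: 292 + 2*sqrt(495139) ≈ 1699.3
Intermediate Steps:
q = 2*sqrt(495139) (q = sqrt((-654 - 1*1022) + 1982232) = sqrt((-654 - 1022) + 1982232) = sqrt(-1676 + 1982232) = sqrt(1980556) = 2*sqrt(495139) ≈ 1407.3)
D(s) = 292 (D(s) = 1050 - 758 = 292)
q + D(-1432) = 2*sqrt(495139) + 292 = 292 + 2*sqrt(495139)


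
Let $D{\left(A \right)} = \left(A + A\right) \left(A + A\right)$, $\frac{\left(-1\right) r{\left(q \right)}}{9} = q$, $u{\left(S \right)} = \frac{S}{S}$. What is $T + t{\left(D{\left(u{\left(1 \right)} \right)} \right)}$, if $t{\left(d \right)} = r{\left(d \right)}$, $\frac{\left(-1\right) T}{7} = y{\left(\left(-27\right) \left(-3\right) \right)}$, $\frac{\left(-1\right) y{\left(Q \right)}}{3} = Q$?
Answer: $1665$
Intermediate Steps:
$u{\left(S \right)} = 1$
$r{\left(q \right)} = - 9 q$
$y{\left(Q \right)} = - 3 Q$
$T = 1701$ ($T = - 7 \left(- 3 \left(\left(-27\right) \left(-3\right)\right)\right) = - 7 \left(\left(-3\right) 81\right) = \left(-7\right) \left(-243\right) = 1701$)
$D{\left(A \right)} = 4 A^{2}$ ($D{\left(A \right)} = 2 A 2 A = 4 A^{2}$)
$t{\left(d \right)} = - 9 d$
$T + t{\left(D{\left(u{\left(1 \right)} \right)} \right)} = 1701 - 9 \cdot 4 \cdot 1^{2} = 1701 - 9 \cdot 4 \cdot 1 = 1701 - 36 = 1665$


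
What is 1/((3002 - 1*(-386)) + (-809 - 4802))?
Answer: -1/2223 ≈ -0.00044984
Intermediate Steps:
1/((3002 - 1*(-386)) + (-809 - 4802)) = 1/((3002 + 386) - 5611) = 1/(3388 - 5611) = 1/(-2223) = -1/2223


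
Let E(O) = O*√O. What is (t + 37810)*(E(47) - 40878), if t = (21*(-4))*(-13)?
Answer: -1590235956 + 1828394*√47 ≈ -1.5777e+9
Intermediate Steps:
E(O) = O^(3/2)
t = 1092 (t = -84*(-13) = 1092)
(t + 37810)*(E(47) - 40878) = (1092 + 37810)*(47^(3/2) - 40878) = 38902*(47*√47 - 40878) = 38902*(-40878 + 47*√47) = -1590235956 + 1828394*√47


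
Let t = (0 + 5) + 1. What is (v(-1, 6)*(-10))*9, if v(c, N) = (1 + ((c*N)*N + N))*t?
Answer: 15660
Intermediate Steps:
t = 6 (t = 5 + 1 = 6)
v(c, N) = 6 + 6*N + 6*c*N**2 (v(c, N) = (1 + ((c*N)*N + N))*6 = (1 + ((N*c)*N + N))*6 = (1 + (c*N**2 + N))*6 = (1 + (N + c*N**2))*6 = (1 + N + c*N**2)*6 = 6 + 6*N + 6*c*N**2)
(v(-1, 6)*(-10))*9 = ((6 + 6*6 + 6*(-1)*6**2)*(-10))*9 = ((6 + 36 + 6*(-1)*36)*(-10))*9 = ((6 + 36 - 216)*(-10))*9 = -174*(-10)*9 = 1740*9 = 15660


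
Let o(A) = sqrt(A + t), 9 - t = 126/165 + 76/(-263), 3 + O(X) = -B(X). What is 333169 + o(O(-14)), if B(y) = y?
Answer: 333169 + sqrt(4085407810)/14465 ≈ 3.3317e+5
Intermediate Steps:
O(X) = -3 - X
t = 123319/14465 (t = 9 - (126/165 + 76/(-263)) = 9 - (126*(1/165) + 76*(-1/263)) = 9 - (42/55 - 76/263) = 9 - 1*6866/14465 = 9 - 6866/14465 = 123319/14465 ≈ 8.5253)
o(A) = sqrt(123319/14465 + A) (o(A) = sqrt(A + 123319/14465) = sqrt(123319/14465 + A))
333169 + o(O(-14)) = 333169 + sqrt(1783809335 + 209236225*(-3 - 1*(-14)))/14465 = 333169 + sqrt(1783809335 + 209236225*(-3 + 14))/14465 = 333169 + sqrt(1783809335 + 209236225*11)/14465 = 333169 + sqrt(1783809335 + 2301598475)/14465 = 333169 + sqrt(4085407810)/14465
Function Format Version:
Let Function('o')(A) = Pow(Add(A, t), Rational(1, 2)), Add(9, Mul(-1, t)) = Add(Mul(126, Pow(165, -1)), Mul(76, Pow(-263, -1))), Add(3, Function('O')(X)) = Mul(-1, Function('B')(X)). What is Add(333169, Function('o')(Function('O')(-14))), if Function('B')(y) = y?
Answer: Add(333169, Mul(Rational(1, 14465), Pow(4085407810, Rational(1, 2)))) ≈ 3.3317e+5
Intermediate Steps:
Function('O')(X) = Add(-3, Mul(-1, X))
t = Rational(123319, 14465) (t = Add(9, Mul(-1, Add(Mul(126, Pow(165, -1)), Mul(76, Pow(-263, -1))))) = Add(9, Mul(-1, Add(Mul(126, Rational(1, 165)), Mul(76, Rational(-1, 263))))) = Add(9, Mul(-1, Add(Rational(42, 55), Rational(-76, 263)))) = Add(9, Mul(-1, Rational(6866, 14465))) = Add(9, Rational(-6866, 14465)) = Rational(123319, 14465) ≈ 8.5253)
Function('o')(A) = Pow(Add(Rational(123319, 14465), A), Rational(1, 2)) (Function('o')(A) = Pow(Add(A, Rational(123319, 14465)), Rational(1, 2)) = Pow(Add(Rational(123319, 14465), A), Rational(1, 2)))
Add(333169, Function('o')(Function('O')(-14))) = Add(333169, Mul(Rational(1, 14465), Pow(Add(1783809335, Mul(209236225, Add(-3, Mul(-1, -14)))), Rational(1, 2)))) = Add(333169, Mul(Rational(1, 14465), Pow(Add(1783809335, Mul(209236225, Add(-3, 14))), Rational(1, 2)))) = Add(333169, Mul(Rational(1, 14465), Pow(Add(1783809335, Mul(209236225, 11)), Rational(1, 2)))) = Add(333169, Mul(Rational(1, 14465), Pow(Add(1783809335, 2301598475), Rational(1, 2)))) = Add(333169, Mul(Rational(1, 14465), Pow(4085407810, Rational(1, 2))))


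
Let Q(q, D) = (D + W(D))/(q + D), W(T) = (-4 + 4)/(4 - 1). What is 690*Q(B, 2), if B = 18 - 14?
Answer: 230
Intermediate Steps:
W(T) = 0 (W(T) = 0/3 = 0*(⅓) = 0)
B = 4
Q(q, D) = D/(D + q) (Q(q, D) = (D + 0)/(q + D) = D/(D + q))
690*Q(B, 2) = 690*(2/(2 + 4)) = 690*(2/6) = 690*(2*(⅙)) = 690*(⅓) = 230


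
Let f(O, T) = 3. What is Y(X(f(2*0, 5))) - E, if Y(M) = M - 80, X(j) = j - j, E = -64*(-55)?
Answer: -3600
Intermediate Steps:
E = 3520
X(j) = 0
Y(M) = -80 + M
Y(X(f(2*0, 5))) - E = (-80 + 0) - 1*3520 = -80 - 3520 = -3600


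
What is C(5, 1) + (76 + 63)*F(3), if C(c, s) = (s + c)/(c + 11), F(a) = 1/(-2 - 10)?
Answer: -269/24 ≈ -11.208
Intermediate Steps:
F(a) = -1/12 (F(a) = 1/(-12) = -1/12)
C(c, s) = (c + s)/(11 + c)
C(5, 1) + (76 + 63)*F(3) = (5 + 1)/(11 + 5) + (76 + 63)*(-1/12) = 6/16 + 139*(-1/12) = (1/16)*6 - 139/12 = 3/8 - 139/12 = -269/24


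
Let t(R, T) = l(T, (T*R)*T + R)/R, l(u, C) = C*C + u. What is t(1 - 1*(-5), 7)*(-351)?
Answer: -10530819/2 ≈ -5.2654e+6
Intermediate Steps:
l(u, C) = u + C² (l(u, C) = C² + u = u + C²)
t(R, T) = (T + (R + R*T²)²)/R (t(R, T) = (T + ((T*R)*T + R)²)/R = (T + ((R*T)*T + R)²)/R = (T + (R*T² + R)²)/R = (T + (R + R*T²)²)/R)
t(1 - 1*(-5), 7)*(-351) = ((1 - 1*(-5))*(1 + 7²)² + 7/(1 - 1*(-5)))*(-351) = ((1 + 5)*(1 + 49)² + 7/(1 + 5))*(-351) = (6*50² + 7/6)*(-351) = (6*2500 + 7*(⅙))*(-351) = (15000 + 7/6)*(-351) = (90007/6)*(-351) = -10530819/2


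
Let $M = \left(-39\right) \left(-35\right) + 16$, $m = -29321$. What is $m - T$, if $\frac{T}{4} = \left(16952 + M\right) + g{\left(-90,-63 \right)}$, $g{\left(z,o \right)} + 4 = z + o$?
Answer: $-102025$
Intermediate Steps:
$M = 1381$ ($M = 1365 + 16 = 1381$)
$g{\left(z,o \right)} = -4 + o + z$ ($g{\left(z,o \right)} = -4 + \left(z + o\right) = -4 + \left(o + z\right) = -4 + o + z$)
$T = 72704$ ($T = 4 \left(\left(16952 + 1381\right) - 157\right) = 4 \left(18333 - 157\right) = 4 \cdot 18176 = 72704$)
$m - T = -29321 - 72704 = -102025$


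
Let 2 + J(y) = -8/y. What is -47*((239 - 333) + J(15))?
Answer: 68056/15 ≈ 4537.1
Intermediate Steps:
J(y) = -2 - 8/y
-47*((239 - 333) + J(15)) = -47*((239 - 333) + (-2 - 8/15)) = -47*(-94 + (-2 - 8*1/15)) = -47*(-94 + (-2 - 8/15)) = -47*(-94 - 38/15) = -47*(-1448/15) = 68056/15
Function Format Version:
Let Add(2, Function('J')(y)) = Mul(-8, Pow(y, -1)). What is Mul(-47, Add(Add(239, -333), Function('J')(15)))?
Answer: Rational(68056, 15) ≈ 4537.1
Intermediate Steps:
Function('J')(y) = Add(-2, Mul(-8, Pow(y, -1)))
Mul(-47, Add(Add(239, -333), Function('J')(15))) = Mul(-47, Add(Add(239, -333), Add(-2, Mul(-8, Pow(15, -1))))) = Mul(-47, Add(-94, Add(-2, Mul(-8, Rational(1, 15))))) = Mul(-47, Add(-94, Add(-2, Rational(-8, 15)))) = Mul(-47, Add(-94, Rational(-38, 15))) = Mul(-47, Rational(-1448, 15)) = Rational(68056, 15)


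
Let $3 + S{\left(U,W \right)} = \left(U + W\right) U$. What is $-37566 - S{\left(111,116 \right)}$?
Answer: $-62760$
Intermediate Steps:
$S{\left(U,W \right)} = -3 + U \left(U + W\right)$ ($S{\left(U,W \right)} = -3 + \left(U + W\right) U = -3 + U \left(U + W\right)$)
$-37566 - S{\left(111,116 \right)} = -37566 - \left(-3 + 111^{2} + 111 \cdot 116\right) = -37566 - \left(-3 + 12321 + 12876\right) = -37566 - 25194 = -62760$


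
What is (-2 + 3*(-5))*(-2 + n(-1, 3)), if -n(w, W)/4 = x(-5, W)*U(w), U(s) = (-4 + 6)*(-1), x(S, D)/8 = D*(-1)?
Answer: 3298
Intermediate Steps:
x(S, D) = -8*D (x(S, D) = 8*(D*(-1)) = 8*(-D) = -8*D)
U(s) = -2 (U(s) = 2*(-1) = -2)
n(w, W) = -64*W (n(w, W) = -4*(-8*W)*(-2) = -64*W)
(-2 + 3*(-5))*(-2 + n(-1, 3)) = (-2 + 3*(-5))*(-2 - 64*3) = (-2 - 15)*(-2 - 192) = -17*(-194) = 3298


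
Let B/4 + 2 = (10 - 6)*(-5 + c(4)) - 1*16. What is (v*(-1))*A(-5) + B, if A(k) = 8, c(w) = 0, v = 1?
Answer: -160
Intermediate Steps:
B = -152 (B = -8 + 4*((10 - 6)*(-5 + 0) - 1*16) = -8 + 4*(4*(-5) - 16) = -8 + 4*(-20 - 16) = -8 + 4*(-36) = -8 - 144 = -152)
(v*(-1))*A(-5) + B = (1*(-1))*8 - 152 = -1*8 - 152 = -8 - 152 = -160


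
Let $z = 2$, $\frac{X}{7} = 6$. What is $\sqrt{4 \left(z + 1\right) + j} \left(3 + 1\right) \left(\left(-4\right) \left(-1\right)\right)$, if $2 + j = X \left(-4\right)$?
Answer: $16 i \sqrt{158} \approx 201.12 i$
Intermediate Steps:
$X = 42$ ($X = 7 \cdot 6 = 42$)
$j = -170$ ($j = -2 + 42 \left(-4\right) = -2 - 168 = -170$)
$\sqrt{4 \left(z + 1\right) + j} \left(3 + 1\right) \left(\left(-4\right) \left(-1\right)\right) = \sqrt{4 \left(2 + 1\right) - 170} \left(3 + 1\right) \left(\left(-4\right) \left(-1\right)\right) = \sqrt{4 \cdot 3 - 170} \cdot 4 \cdot 4 = \sqrt{12 - 170} \cdot 4 \cdot 4 = \sqrt{-158} \cdot 4 \cdot 4 = i \sqrt{158} \cdot 4 \cdot 4 = 4 i \sqrt{158} \cdot 4 = 16 i \sqrt{158}$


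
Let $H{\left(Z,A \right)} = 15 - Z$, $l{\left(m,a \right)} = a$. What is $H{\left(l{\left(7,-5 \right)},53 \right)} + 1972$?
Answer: $1992$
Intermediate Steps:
$H{\left(l{\left(7,-5 \right)},53 \right)} + 1972 = \left(15 - -5\right) + 1972 = \left(15 + 5\right) + 1972 = 20 + 1972 = 1992$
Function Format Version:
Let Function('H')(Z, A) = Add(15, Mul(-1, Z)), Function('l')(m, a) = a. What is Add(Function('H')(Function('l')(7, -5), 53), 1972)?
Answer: 1992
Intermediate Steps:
Add(Function('H')(Function('l')(7, -5), 53), 1972) = Add(Add(15, Mul(-1, -5)), 1972) = Add(Add(15, 5), 1972) = Add(20, 1972) = 1992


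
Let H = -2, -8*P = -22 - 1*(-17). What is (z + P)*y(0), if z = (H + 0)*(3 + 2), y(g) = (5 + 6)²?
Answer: -9075/8 ≈ -1134.4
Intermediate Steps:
P = 5/8 (P = -(-22 - 1*(-17))/8 = -(-22 + 17)/8 = -⅛*(-5) = 5/8 ≈ 0.62500)
y(g) = 121 (y(g) = 11² = 121)
z = -10 (z = (-2 + 0)*(3 + 2) = -2*5 = -10)
(z + P)*y(0) = (-10 + 5/8)*121 = -75/8*121 = -9075/8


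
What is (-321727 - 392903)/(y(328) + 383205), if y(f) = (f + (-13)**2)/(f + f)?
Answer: -468797280/251382977 ≈ -1.8649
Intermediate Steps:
y(f) = (169 + f)/(2*f) (y(f) = (f + 169)/((2*f)) = (169 + f)*(1/(2*f)) = (169 + f)/(2*f))
(-321727 - 392903)/(y(328) + 383205) = (-321727 - 392903)/((1/2)*(169 + 328)/328 + 383205) = -714630/((1/2)*(1/328)*497 + 383205) = -714630/(497/656 + 383205) = -714630/251382977/656 = -714630*656/251382977 = -468797280/251382977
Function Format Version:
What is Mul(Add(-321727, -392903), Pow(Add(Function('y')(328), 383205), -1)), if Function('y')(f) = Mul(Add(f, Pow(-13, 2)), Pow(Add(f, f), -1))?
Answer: Rational(-468797280, 251382977) ≈ -1.8649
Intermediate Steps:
Function('y')(f) = Mul(Rational(1, 2), Pow(f, -1), Add(169, f)) (Function('y')(f) = Mul(Add(f, 169), Pow(Mul(2, f), -1)) = Mul(Add(169, f), Mul(Rational(1, 2), Pow(f, -1))) = Mul(Rational(1, 2), Pow(f, -1), Add(169, f)))
Mul(Add(-321727, -392903), Pow(Add(Function('y')(328), 383205), -1)) = Mul(Add(-321727, -392903), Pow(Add(Mul(Rational(1, 2), Pow(328, -1), Add(169, 328)), 383205), -1)) = Mul(-714630, Pow(Add(Mul(Rational(1, 2), Rational(1, 328), 497), 383205), -1)) = Mul(-714630, Pow(Add(Rational(497, 656), 383205), -1)) = Mul(-714630, Pow(Rational(251382977, 656), -1)) = Mul(-714630, Rational(656, 251382977)) = Rational(-468797280, 251382977)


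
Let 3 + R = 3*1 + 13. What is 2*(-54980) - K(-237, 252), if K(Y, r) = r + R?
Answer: -110225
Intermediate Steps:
R = 13 (R = -3 + (3*1 + 13) = -3 + (3 + 13) = -3 + 16 = 13)
K(Y, r) = 13 + r (K(Y, r) = r + 13 = 13 + r)
2*(-54980) - K(-237, 252) = 2*(-54980) - (13 + 252) = -109960 - 1*265 = -109960 - 265 = -110225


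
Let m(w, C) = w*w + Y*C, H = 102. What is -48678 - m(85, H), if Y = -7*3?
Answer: -53761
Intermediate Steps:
Y = -21
m(w, C) = w**2 - 21*C (m(w, C) = w*w - 21*C = w**2 - 21*C)
-48678 - m(85, H) = -48678 - (85**2 - 21*102) = -48678 - (7225 - 2142) = -48678 - 1*5083 = -48678 - 5083 = -53761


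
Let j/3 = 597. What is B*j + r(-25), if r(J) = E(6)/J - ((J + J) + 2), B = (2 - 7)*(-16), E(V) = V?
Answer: 3583194/25 ≈ 1.4333e+5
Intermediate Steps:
j = 1791 (j = 3*597 = 1791)
B = 80 (B = -5*(-16) = 80)
r(J) = -2 - 2*J + 6/J (r(J) = 6/J - ((J + J) + 2) = 6/J - (2*J + 2) = 6/J - (2 + 2*J) = 6/J + (-2 - 2*J) = -2 - 2*J + 6/J)
B*j + r(-25) = 80*1791 + (-2 - 2*(-25) + 6/(-25)) = 143280 + (-2 + 50 + 6*(-1/25)) = 143280 + (-2 + 50 - 6/25) = 143280 + 1194/25 = 3583194/25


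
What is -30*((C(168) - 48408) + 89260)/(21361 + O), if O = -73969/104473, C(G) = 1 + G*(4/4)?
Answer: -21427934665/371928964 ≈ -57.613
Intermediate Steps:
C(G) = 1 + G (C(G) = 1 + G*(4*(¼)) = 1 + G*1 = 1 + G)
O = -73969/104473 (O = -73969*1/104473 = -73969/104473 ≈ -0.70802)
-30*((C(168) - 48408) + 89260)/(21361 + O) = -30*(((1 + 168) - 48408) + 89260)/(21361 - 73969/104473) = -30*((169 - 48408) + 89260)/2231573784/104473 = -30*(-48239 + 89260)*104473/2231573784 = -1230630*104473/2231573784 = -30*4285586933/2231573784 = -21427934665/371928964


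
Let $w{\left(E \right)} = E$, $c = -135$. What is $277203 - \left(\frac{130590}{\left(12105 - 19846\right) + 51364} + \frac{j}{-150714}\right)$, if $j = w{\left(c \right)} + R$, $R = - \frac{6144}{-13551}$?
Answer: $\frac{914681596583478769}{3299717093886} \approx 2.772 \cdot 10^{5}$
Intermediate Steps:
$R = \frac{2048}{4517}$ ($R = \left(-6144\right) \left(- \frac{1}{13551}\right) = \frac{2048}{4517} \approx 0.4534$)
$j = - \frac{607747}{4517}$ ($j = -135 + \frac{2048}{4517} = - \frac{607747}{4517} \approx -134.55$)
$277203 - \left(\frac{130590}{\left(12105 - 19846\right) + 51364} + \frac{j}{-150714}\right) = 277203 - \left(\frac{130590}{\left(12105 - 19846\right) + 51364} - \frac{607747}{4517 \left(-150714\right)}\right) = 277203 - \left(\frac{130590}{-7741 + 51364} - - \frac{607747}{680775138}\right) = 277203 - \left(\frac{130590}{43623} + \frac{607747}{680775138}\right) = 277203 - \left(130590 \cdot \frac{1}{43623} + \frac{607747}{680775138}\right) = 277203 - \left(\frac{14510}{4847} + \frac{607747}{680775138}\right) = 277203 - \frac{9880993002089}{3299717093886} = \frac{914681596583478769}{3299717093886}$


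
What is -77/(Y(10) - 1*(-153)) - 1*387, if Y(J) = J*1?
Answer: -63158/163 ≈ -387.47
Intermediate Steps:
Y(J) = J
-77/(Y(10) - 1*(-153)) - 1*387 = -77/(10 - 1*(-153)) - 1*387 = -77/(10 + 153) - 387 = -77/163 - 387 = -63158/163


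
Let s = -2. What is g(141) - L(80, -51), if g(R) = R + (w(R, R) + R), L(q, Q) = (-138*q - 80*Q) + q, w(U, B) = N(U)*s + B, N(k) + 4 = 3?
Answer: 7305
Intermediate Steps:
N(k) = -1 (N(k) = -4 + 3 = -1)
w(U, B) = 2 + B (w(U, B) = -1*(-2) + B = 2 + B)
L(q, Q) = -137*q - 80*Q
g(R) = 2 + 3*R (g(R) = R + ((2 + R) + R) = R + (2 + 2*R) = 2 + 3*R)
g(141) - L(80, -51) = (2 + 3*141) - (-137*80 - 80*(-51)) = (2 + 423) - (-10960 + 4080) = 425 - 1*(-6880) = 425 + 6880 = 7305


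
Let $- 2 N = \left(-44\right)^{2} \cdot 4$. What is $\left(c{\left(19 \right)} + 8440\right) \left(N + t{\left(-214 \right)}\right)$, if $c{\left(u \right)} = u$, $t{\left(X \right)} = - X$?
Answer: $-30943022$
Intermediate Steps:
$N = -3872$ ($N = - \frac{\left(-44\right)^{2} \cdot 4}{2} = - \frac{1936 \cdot 4}{2} = \left(- \frac{1}{2}\right) 7744 = -3872$)
$\left(c{\left(19 \right)} + 8440\right) \left(N + t{\left(-214 \right)}\right) = \left(19 + 8440\right) \left(-3872 - -214\right) = 8459 \left(-3872 + 214\right) = 8459 \left(-3658\right) = -30943022$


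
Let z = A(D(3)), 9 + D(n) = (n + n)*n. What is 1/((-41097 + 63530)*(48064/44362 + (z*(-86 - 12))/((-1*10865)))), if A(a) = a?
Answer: 5877965/153568286986 ≈ 3.8276e-5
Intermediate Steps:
D(n) = -9 + 2*n² (D(n) = -9 + (n + n)*n = -9 + (2*n)*n = -9 + 2*n²)
z = 9 (z = -9 + 2*3² = -9 + 2*9 = -9 + 18 = 9)
1/((-41097 + 63530)*(48064/44362 + (z*(-86 - 12))/((-1*10865)))) = 1/((-41097 + 63530)*(48064/44362 + (9*(-86 - 12))/((-1*10865)))) = 1/(22433*(48064*(1/44362) + (9*(-98))/(-10865))) = 1/(22433*(24032/22181 - 882*(-1/10865))) = 1/(22433*(24032/22181 + 882/10865)) = 1/(22433*(6845642/5877965)) = (1/22433)*(5877965/6845642) = 5877965/153568286986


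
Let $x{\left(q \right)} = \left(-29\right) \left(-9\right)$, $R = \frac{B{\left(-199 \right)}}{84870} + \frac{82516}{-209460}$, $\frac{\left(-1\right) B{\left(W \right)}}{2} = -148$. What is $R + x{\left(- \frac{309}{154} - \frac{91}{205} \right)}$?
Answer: $\frac{38606849912}{148140585} \approx 260.61$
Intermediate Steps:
$B{\left(W \right)} = 296$ ($B{\left(W \right)} = \left(-2\right) \left(-148\right) = 296$)
$R = - \frac{57842773}{148140585}$ ($R = \frac{296}{84870} + \frac{82516}{-209460} = 296 \cdot \frac{1}{84870} + 82516 \left(- \frac{1}{209460}\right) = \frac{148}{42435} - \frac{20629}{52365} = - \frac{57842773}{148140585} \approx -0.39046$)
$x{\left(q \right)} = 261$
$R + x{\left(- \frac{309}{154} - \frac{91}{205} \right)} = - \frac{57842773}{148140585} + 261 = \frac{38606849912}{148140585}$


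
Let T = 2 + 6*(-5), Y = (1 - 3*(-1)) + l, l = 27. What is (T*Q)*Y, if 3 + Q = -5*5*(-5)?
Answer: -105896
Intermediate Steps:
Q = 122 (Q = -3 - 5*5*(-5) = -3 - 25*(-5) = -3 + 125 = 122)
Y = 31 (Y = (1 - 3*(-1)) + 27 = (1 + 3) + 27 = 4 + 27 = 31)
T = -28 (T = 2 - 30 = -28)
(T*Q)*Y = -28*122*31 = -3416*31 = -105896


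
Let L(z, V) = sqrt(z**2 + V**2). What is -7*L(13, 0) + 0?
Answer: -91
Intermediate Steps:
L(z, V) = sqrt(V**2 + z**2)
-7*L(13, 0) + 0 = -7*sqrt(0**2 + 13**2) + 0 = -7*sqrt(0 + 169) + 0 = -7*sqrt(169) + 0 = -7*13 + 0 = -91 + 0 = -91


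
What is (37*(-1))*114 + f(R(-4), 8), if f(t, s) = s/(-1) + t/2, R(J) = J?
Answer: -4228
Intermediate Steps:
f(t, s) = t/2 - s (f(t, s) = s*(-1) + t*(1/2) = -s + t/2 = t/2 - s)
(37*(-1))*114 + f(R(-4), 8) = (37*(-1))*114 + ((1/2)*(-4) - 1*8) = -37*114 + (-2 - 8) = -4218 - 10 = -4228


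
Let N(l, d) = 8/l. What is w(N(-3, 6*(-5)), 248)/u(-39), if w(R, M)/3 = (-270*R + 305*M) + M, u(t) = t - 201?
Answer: -4788/5 ≈ -957.60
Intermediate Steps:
u(t) = -201 + t
w(R, M) = -810*R + 918*M (w(R, M) = 3*((-270*R + 305*M) + M) = 3*(-270*R + 306*M) = -810*R + 918*M)
w(N(-3, 6*(-5)), 248)/u(-39) = (-6480/(-3) + 918*248)/(-201 - 39) = (-6480*(-1)/3 + 227664)/(-240) = (-810*(-8/3) + 227664)*(-1/240) = (2160 + 227664)*(-1/240) = 229824*(-1/240) = -4788/5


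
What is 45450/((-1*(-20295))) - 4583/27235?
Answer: 25440417/12282985 ≈ 2.0712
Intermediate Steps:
45450/((-1*(-20295))) - 4583/27235 = 45450/20295 - 4583*1/27235 = 45450*(1/20295) - 4583/27235 = 1010/451 - 4583/27235 = 25440417/12282985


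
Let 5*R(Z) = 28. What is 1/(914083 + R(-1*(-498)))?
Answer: 5/4570443 ≈ 1.0940e-6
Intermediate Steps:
R(Z) = 28/5 (R(Z) = (⅕)*28 = 28/5)
1/(914083 + R(-1*(-498))) = 1/(914083 + 28/5) = 1/(4570443/5) = 5/4570443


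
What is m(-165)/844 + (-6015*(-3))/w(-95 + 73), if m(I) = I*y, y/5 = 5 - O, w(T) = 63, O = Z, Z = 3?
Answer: 840335/2954 ≈ 284.47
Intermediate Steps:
O = 3
y = 10 (y = 5*(5 - 1*3) = 5*(5 - 3) = 5*2 = 10)
m(I) = 10*I (m(I) = I*10 = 10*I)
m(-165)/844 + (-6015*(-3))/w(-95 + 73) = (10*(-165))/844 - 6015*(-3)/63 = -1650*1/844 + 18045*(1/63) = -825/422 + 2005/7 = 840335/2954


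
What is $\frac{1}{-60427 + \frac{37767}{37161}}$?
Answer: $- \frac{12387}{748496660} \approx -1.6549 \cdot 10^{-5}$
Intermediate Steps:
$\frac{1}{-60427 + \frac{37767}{37161}} = \frac{1}{-60427 + 37767 \cdot \frac{1}{37161}} = \frac{1}{-60427 + \frac{12589}{12387}} = \frac{1}{- \frac{748496660}{12387}} = - \frac{12387}{748496660}$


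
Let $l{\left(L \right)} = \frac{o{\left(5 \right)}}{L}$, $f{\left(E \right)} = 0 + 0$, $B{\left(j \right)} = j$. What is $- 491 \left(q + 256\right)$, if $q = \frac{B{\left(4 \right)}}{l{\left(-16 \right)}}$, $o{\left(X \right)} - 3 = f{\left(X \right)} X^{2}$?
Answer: $- \frac{345664}{3} \approx -1.1522 \cdot 10^{5}$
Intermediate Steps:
$f{\left(E \right)} = 0$
$o{\left(X \right)} = 3$ ($o{\left(X \right)} = 3 + 0 X^{2} = 3 + 0 = 3$)
$l{\left(L \right)} = \frac{3}{L}$
$q = - \frac{64}{3}$ ($q = \frac{4}{3 \frac{1}{-16}} = \frac{4}{3 \left(- \frac{1}{16}\right)} = \frac{4}{- \frac{3}{16}} = 4 \left(- \frac{16}{3}\right) = - \frac{64}{3} \approx -21.333$)
$- 491 \left(q + 256\right) = - 491 \left(- \frac{64}{3} + 256\right) = \left(-491\right) \frac{704}{3} = - \frac{345664}{3}$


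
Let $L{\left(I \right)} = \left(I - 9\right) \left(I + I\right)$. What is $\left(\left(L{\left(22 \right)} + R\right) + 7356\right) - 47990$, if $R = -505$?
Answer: $-40567$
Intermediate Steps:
$L{\left(I \right)} = 2 I \left(-9 + I\right)$ ($L{\left(I \right)} = \left(-9 + I\right) 2 I = 2 I \left(-9 + I\right)$)
$\left(\left(L{\left(22 \right)} + R\right) + 7356\right) - 47990 = \left(\left(2 \cdot 22 \left(-9 + 22\right) - 505\right) + 7356\right) - 47990 = \left(\left(2 \cdot 22 \cdot 13 - 505\right) + 7356\right) - 47990 = \left(\left(572 - 505\right) + 7356\right) - 47990 = \left(67 + 7356\right) - 47990 = 7423 - 47990 = -40567$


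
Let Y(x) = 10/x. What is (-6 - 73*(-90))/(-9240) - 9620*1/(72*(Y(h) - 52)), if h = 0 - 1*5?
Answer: 660083/374220 ≈ 1.7639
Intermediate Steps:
h = -5 (h = 0 - 5 = -5)
(-6 - 73*(-90))/(-9240) - 9620*1/(72*(Y(h) - 52)) = (-6 - 73*(-90))/(-9240) - 9620*1/(72*(10/(-5) - 52)) = (-6 + 6570)*(-1/9240) - 9620*1/(72*(10*(-1/5) - 52)) = 6564*(-1/9240) - 9620*1/(72*(-2 - 52)) = -547/770 - 9620/(72*(-54)) = -547/770 - 9620/(-3888) = -547/770 - 9620*(-1/3888) = -547/770 + 2405/972 = 660083/374220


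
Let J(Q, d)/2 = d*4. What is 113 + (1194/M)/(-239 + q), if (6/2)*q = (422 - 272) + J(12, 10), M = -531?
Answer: 3247227/28733 ≈ 113.01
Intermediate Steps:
J(Q, d) = 8*d (J(Q, d) = 2*(d*4) = 2*(4*d) = 8*d)
q = 230/3 (q = ((422 - 272) + 8*10)/3 = (150 + 80)/3 = (⅓)*230 = 230/3 ≈ 76.667)
113 + (1194/M)/(-239 + q) = 113 + (1194/(-531))/(-239 + 230/3) = 113 + (1194*(-1/531))/(-487/3) = 113 - 3/487*(-398/177) = 113 + 398/28733 = 3247227/28733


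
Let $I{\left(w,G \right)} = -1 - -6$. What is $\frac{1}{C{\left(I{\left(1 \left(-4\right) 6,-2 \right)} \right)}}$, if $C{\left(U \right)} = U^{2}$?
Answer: $\frac{1}{25} \approx 0.04$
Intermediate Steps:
$I{\left(w,G \right)} = 5$ ($I{\left(w,G \right)} = -1 + 6 = 5$)
$\frac{1}{C{\left(I{\left(1 \left(-4\right) 6,-2 \right)} \right)}} = \frac{1}{5^{2}} = \frac{1}{25}$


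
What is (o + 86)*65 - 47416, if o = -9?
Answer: -42411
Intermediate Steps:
(o + 86)*65 - 47416 = (-9 + 86)*65 - 47416 = 77*65 - 47416 = 5005 - 47416 = -42411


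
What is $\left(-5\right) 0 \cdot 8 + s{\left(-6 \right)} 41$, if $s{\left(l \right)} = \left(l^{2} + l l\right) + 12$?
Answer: $3444$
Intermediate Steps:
$s{\left(l \right)} = 12 + 2 l^{2}$ ($s{\left(l \right)} = \left(l^{2} + l^{2}\right) + 12 = 2 l^{2} + 12 = 12 + 2 l^{2}$)
$\left(-5\right) 0 \cdot 8 + s{\left(-6 \right)} 41 = \left(-5\right) 0 \cdot 8 + \left(12 + 2 \left(-6\right)^{2}\right) 41 = 0 \cdot 8 + \left(12 + 2 \cdot 36\right) 41 = 0 + \left(12 + 72\right) 41 = 0 + 84 \cdot 41 = 0 + 3444 = 3444$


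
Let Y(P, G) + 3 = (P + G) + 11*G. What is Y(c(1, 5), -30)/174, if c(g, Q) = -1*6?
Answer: -123/58 ≈ -2.1207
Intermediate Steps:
c(g, Q) = -6
Y(P, G) = -3 + P + 12*G (Y(P, G) = -3 + ((P + G) + 11*G) = -3 + ((G + P) + 11*G) = -3 + (P + 12*G) = -3 + P + 12*G)
Y(c(1, 5), -30)/174 = (-3 - 6 + 12*(-30))/174 = (-3 - 6 - 360)*(1/174) = -369*1/174 = -123/58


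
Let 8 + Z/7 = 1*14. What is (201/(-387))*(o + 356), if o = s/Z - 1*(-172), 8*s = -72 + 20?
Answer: -2970713/10836 ≈ -274.15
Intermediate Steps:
Z = 42 (Z = -56 + 7*(1*14) = -56 + 7*14 = -56 + 98 = 42)
s = -13/2 (s = (-72 + 20)/8 = (⅛)*(-52) = -13/2 ≈ -6.5000)
o = 14435/84 (o = -13/2/42 - 1*(-172) = -13/2*1/42 + 172 = -13/84 + 172 = 14435/84 ≈ 171.85)
(201/(-387))*(o + 356) = (201/(-387))*(14435/84 + 356) = (201*(-1/387))*(44339/84) = -67/129*44339/84 = -2970713/10836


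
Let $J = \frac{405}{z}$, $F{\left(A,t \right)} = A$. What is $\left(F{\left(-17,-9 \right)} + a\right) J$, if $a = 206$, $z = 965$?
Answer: $\frac{15309}{193} \approx 79.321$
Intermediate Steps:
$J = \frac{81}{193}$ ($J = \frac{405}{965} = 405 \cdot \frac{1}{965} = \frac{81}{193} \approx 0.41969$)
$\left(F{\left(-17,-9 \right)} + a\right) J = \left(-17 + 206\right) \frac{81}{193} = 189 \cdot \frac{81}{193} = \frac{15309}{193}$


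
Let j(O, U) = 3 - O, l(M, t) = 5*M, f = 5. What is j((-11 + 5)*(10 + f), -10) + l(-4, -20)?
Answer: 73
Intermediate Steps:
j((-11 + 5)*(10 + f), -10) + l(-4, -20) = (3 - (-11 + 5)*(10 + 5)) + 5*(-4) = (3 - (-6)*15) - 20 = (3 - 1*(-90)) - 20 = (3 + 90) - 20 = 93 - 20 = 73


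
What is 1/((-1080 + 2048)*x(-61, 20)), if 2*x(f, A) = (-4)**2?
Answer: 1/7744 ≈ 0.00012913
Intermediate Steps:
x(f, A) = 8 (x(f, A) = (1/2)*(-4)**2 = (1/2)*16 = 8)
1/((-1080 + 2048)*x(-61, 20)) = 1/((-1080 + 2048)*8) = (1/8)/968 = (1/968)*(1/8) = 1/7744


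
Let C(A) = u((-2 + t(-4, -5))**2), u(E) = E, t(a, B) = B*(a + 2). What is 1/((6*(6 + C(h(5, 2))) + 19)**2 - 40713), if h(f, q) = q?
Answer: 1/152008 ≈ 6.5786e-6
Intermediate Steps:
t(a, B) = B*(2 + a)
C(A) = 64 (C(A) = (-2 - 5*(2 - 4))**2 = (-2 - 5*(-2))**2 = (-2 + 10)**2 = 8**2 = 64)
1/((6*(6 + C(h(5, 2))) + 19)**2 - 40713) = 1/((6*(6 + 64) + 19)**2 - 40713) = 1/((6*70 + 19)**2 - 40713) = 1/((420 + 19)**2 - 40713) = 1/(439**2 - 40713) = 1/(192721 - 40713) = 1/152008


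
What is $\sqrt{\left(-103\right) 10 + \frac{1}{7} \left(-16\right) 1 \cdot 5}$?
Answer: $\frac{27 i \sqrt{70}}{7} \approx 32.271 i$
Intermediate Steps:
$\sqrt{\left(-103\right) 10 + \frac{1}{7} \left(-16\right) 1 \cdot 5} = \sqrt{-1030 + \frac{1}{7} \left(-16\right) 5} = \sqrt{-1030 - \frac{80}{7}} = \sqrt{- \frac{7290}{7}} = \frac{27 i \sqrt{70}}{7}$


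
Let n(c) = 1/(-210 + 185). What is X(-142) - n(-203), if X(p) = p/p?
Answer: 26/25 ≈ 1.0400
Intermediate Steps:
X(p) = 1
n(c) = -1/25 (n(c) = 1/(-25) = -1/25)
X(-142) - n(-203) = 1 - 1*(-1/25) = 1 + 1/25 = 26/25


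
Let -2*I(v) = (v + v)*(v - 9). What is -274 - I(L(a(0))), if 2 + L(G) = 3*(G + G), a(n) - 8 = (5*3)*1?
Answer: 16998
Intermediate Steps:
a(n) = 23 (a(n) = 8 + (5*3)*1 = 8 + 15*1 = 8 + 15 = 23)
L(G) = -2 + 6*G (L(G) = -2 + 3*(G + G) = -2 + 3*(2*G) = -2 + 6*G)
I(v) = -v*(-9 + v) (I(v) = -(v + v)*(v - 9)/2 = -2*v*(-9 + v)/2 = -v*(-9 + v))
-274 - I(L(a(0))) = -274 - (-2 + 6*23)*(9 - (-2 + 6*23)) = -274 - (-2 + 138)*(9 - (-2 + 138)) = -274 - 136*(9 - 1*136) = -274 - 136*(9 - 136) = -274 - 136*(-127) = -274 - 1*(-17272) = -274 + 17272 = 16998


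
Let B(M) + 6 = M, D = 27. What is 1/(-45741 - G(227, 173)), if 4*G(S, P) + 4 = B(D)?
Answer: -4/182981 ≈ -2.1860e-5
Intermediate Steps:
B(M) = -6 + M
G(S, P) = 17/4 (G(S, P) = -1 + (-6 + 27)/4 = -1 + (¼)*21 = -1 + 21/4 = 17/4)
1/(-45741 - G(227, 173)) = 1/(-45741 - 1*17/4) = 1/(-45741 - 17/4) = 1/(-182981/4) = -4/182981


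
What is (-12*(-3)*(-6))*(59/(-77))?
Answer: 12744/77 ≈ 165.51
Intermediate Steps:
(-12*(-3)*(-6))*(59/(-77)) = (36*(-6))*(59*(-1/77)) = -216*(-59/77) = 12744/77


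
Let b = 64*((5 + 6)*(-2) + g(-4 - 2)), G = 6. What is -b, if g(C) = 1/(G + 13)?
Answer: 26688/19 ≈ 1404.6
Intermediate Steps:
g(C) = 1/19 (g(C) = 1/(6 + 13) = 1/19)
b = -26688/19 (b = 64*((5 + 6)*(-2) + 1/19) = 64*(11*(-2) + 1/19) = 64*(-22 + 1/19) = 64*(-417/19) = -26688/19 ≈ -1404.6)
-b = -1*(-26688/19) = 26688/19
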